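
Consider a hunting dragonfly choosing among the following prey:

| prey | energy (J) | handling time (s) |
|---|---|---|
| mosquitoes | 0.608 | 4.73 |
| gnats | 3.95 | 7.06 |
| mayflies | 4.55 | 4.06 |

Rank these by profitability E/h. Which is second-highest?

In descending order of E/h:
mayflies: 4.55/4.06 = 1.12 J/s
gnats: 3.95/7.06 = 0.559 J/s
mosquitoes: 0.608/4.73 = 0.129 J/s

gnats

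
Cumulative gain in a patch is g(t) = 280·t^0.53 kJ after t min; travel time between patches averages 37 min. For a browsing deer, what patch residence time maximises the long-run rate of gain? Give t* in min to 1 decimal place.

By the marginal value theorem, leave when the instantaneous gain rate g'(t) equals the habitat-wide average g(t)/(T + t).
g'(t) = 0.53·280·t^-0.47. Setting 0.53·280·t^-0.47 = 280·t^0.53/(37+t) gives 0.53(37+t) = t, so 0.47·t = 0.53×37.
t* = 0.53×37/0.47 = 41.72 min.

41.7 min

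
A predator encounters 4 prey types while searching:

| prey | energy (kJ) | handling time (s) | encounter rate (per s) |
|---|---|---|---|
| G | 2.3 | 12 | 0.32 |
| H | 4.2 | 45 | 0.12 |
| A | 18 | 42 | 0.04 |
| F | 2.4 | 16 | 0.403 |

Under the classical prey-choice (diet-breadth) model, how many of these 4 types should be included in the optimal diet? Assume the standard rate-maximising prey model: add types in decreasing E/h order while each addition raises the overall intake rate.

1

Rank by E/h (kJ/s): A 0.429, G 0.192, F 0.15, H 0.0933. Include each in turn until the next type's E/h falls below the running intake rate.
Rate on top 1: 0.2687. G: 0.192 < 0.2687 → exclude; stop.
Optimal diet: A — 1 of 4 types.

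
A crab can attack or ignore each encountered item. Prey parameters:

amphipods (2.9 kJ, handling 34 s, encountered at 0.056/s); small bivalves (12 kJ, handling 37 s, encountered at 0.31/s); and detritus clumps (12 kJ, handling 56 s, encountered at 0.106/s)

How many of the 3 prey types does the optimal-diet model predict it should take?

1

Rank by E/h (kJ/s): small bivalves 0.324, detritus clumps 0.214, amphipods 0.0853. Include each in turn until the next type's E/h falls below the running intake rate.
Rate on top 1: 0.2983. detritus clumps: 0.214 < 0.2983 → exclude; stop.
Optimal diet: small bivalves — 1 of 3 types.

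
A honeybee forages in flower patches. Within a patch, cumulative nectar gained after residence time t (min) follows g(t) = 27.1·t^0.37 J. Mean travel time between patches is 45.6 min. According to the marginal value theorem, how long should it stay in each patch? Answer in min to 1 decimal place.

26.8 min

By the marginal value theorem, leave when the instantaneous gain rate g'(t) equals the habitat-wide average g(t)/(T + t).
g'(t) = 0.37·27.1·t^-0.63. Setting 0.37·27.1·t^-0.63 = 27.1·t^0.37/(45.6+t) gives 0.37(45.6+t) = t, so 0.63·t = 0.37×45.6.
t* = 0.37×45.6/0.63 = 26.78 min.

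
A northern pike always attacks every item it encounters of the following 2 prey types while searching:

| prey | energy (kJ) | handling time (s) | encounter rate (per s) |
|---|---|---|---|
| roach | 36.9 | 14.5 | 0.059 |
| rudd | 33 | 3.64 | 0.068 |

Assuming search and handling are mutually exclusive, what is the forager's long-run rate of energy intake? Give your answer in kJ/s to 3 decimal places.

2.102 kJ/s

R = (0.059×36.9 + 0.068×33) / (1 + 0.059×14.5 + 0.068×3.64) = 4.421/2.103 = 2.102 kJ/s.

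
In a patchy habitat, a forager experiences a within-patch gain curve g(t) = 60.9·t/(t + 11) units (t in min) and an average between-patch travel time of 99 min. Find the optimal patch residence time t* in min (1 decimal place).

33.0 min

By the marginal value theorem, leave when the instantaneous gain rate g'(t) equals the habitat-wide average g(t)/(T + t).
g'(t) = 60.9·11/(t + 11)². Setting 60.9·11/(t+11)² = 60.9t/[(t+11)(99+t)] gives 11(99+t) = t(t+11), so t² = 11×99 = 1089.
t* = √1089 = 33 min.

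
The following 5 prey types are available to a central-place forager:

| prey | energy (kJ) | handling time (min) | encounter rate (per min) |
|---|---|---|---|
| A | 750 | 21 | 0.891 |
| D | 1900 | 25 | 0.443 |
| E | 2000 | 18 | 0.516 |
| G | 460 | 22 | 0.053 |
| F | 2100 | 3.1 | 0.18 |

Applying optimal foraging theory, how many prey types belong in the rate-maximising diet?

1

E/h in descending order: F 677, E 111, D 76, A 35.7, G 20.9 kJ/min. The optimal diet is the largest prefix of this list for which every included type satisfies E_i/h_i > R on the types above it.
Rate on top 1: 242.6. E: 111 < 242.6 → exclude; stop.
Optimal diet: F — 1 of 5 types.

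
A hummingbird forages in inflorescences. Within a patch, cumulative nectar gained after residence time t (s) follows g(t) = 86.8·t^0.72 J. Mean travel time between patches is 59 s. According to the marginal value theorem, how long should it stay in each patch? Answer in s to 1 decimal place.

151.7 s

Optimal t* satisfies g'(t*) = g(t*)/(T + t*).
g'(t) = 0.72·86.8·t^-0.28. Setting 0.72·86.8·t^-0.28 = 86.8·t^0.72/(59+t) gives 0.72(59+t) = t, so 0.28·t = 0.72×59.
t* = 0.72×59/0.28 = 151.7 s.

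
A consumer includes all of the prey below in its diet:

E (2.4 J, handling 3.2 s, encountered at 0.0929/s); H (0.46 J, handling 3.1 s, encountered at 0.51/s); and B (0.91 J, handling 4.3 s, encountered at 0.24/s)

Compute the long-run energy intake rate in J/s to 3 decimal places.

R = (0.0929×2.4 + 0.51×0.46 + 0.24×0.91) / (1 + 0.0929×3.2 + 0.51×3.1 + 0.24×4.3) = 0.676/3.91 = 0.1729 J/s.

0.173 J/s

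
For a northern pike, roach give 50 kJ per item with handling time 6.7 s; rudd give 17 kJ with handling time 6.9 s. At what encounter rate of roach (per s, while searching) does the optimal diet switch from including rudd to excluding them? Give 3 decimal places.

Drop rudd once their profitability E₂/h₂ falls below the rate achievable on roach alone: E₂/h₂ = λE₁/(1 + λh₁).
Solve for λ: λE₁h₂ = E₂(1 + λh₁) → λ(E₁h₂ − E₂h₁) = E₂ → λ = E₂/(E₁h₂ − E₂h₁).
λ = 17/(50×6.9 − 17×6.7) = 17/231.1 = 0.07356 per s.

0.074 per s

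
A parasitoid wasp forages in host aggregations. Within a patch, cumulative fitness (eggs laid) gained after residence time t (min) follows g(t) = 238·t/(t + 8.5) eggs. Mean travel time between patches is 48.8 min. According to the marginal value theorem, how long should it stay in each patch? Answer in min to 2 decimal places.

20.37 min

Optimal t* satisfies g'(t*) = g(t*)/(T + t*).
g'(t) = 238·8.5/(t + 8.5)². Setting 238·8.5/(t+8.5)² = 238t/[(t+8.5)(48.8+t)] gives 8.5(48.8+t) = t(t+8.5), so t² = 8.5×48.8 = 414.8.
t* = √414.8 = 20.37 min.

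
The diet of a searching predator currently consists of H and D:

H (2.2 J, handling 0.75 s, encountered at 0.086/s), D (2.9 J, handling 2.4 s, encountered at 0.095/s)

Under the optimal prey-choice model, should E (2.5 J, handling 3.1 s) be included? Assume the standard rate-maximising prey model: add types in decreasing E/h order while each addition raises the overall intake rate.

Current rate: (0.086×2.2 + 0.095×2.9)/(1 + 0.086×0.75 + 0.095×2.4) = 0.3595 J/s.
E: E/h = 2.5/3.1 = 0.8065 J/s.
Since 0.8065 > R, including E increases the long-run rate.

Yes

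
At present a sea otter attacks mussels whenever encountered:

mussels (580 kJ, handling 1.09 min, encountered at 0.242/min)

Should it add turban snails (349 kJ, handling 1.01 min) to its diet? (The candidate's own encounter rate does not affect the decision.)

Yes

Intake rate on the current diet: R = (0.242×580) / (1 + 0.242×1.09) = 140.4/1.264 = 111.1 kJ/min.
turban snails: E/h = 349/1.01 = 345.5 kJ/min.
345.5 > 111.1, so adding turban snails raises the average — include it.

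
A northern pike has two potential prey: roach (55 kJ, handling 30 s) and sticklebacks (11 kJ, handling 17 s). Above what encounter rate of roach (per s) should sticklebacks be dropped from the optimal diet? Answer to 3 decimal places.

0.018 per s

Drop sticklebacks once their profitability E₂/h₂ falls below the rate achievable on roach alone: E₂/h₂ = λE₁/(1 + λh₁).
Solve for λ: λE₁h₂ = E₂(1 + λh₁) → λ(E₁h₂ − E₂h₁) = E₂ → λ = E₂/(E₁h₂ − E₂h₁).
λ = 11/(55×17 − 11×30) = 11/605 = 0.01818 per s.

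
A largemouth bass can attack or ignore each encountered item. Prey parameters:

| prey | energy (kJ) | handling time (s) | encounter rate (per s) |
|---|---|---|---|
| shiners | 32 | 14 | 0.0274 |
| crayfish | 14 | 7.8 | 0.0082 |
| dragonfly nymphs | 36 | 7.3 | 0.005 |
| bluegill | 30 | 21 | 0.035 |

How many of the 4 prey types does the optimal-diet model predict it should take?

4

E/h in descending order: dragonfly nymphs 4.93, shiners 2.29, crayfish 1.79, bluegill 1.43 kJ/s. The optimal diet is the largest prefix of this list for which every included type satisfies E_i/h_i > R on the types above it.
Rate on top 1: 0.1737. shiners: 2.29 > 0.1737 → include.
Rate on top 2: 0.7442. crayfish: 1.79 > 0.7442 → include.
Rate on top 3: 0.7895. bluegill: 1.43 > 0.7895 → include.
Optimal diet: dragonfly nymphs, shiners, crayfish, bluegill — 4 of 4 types.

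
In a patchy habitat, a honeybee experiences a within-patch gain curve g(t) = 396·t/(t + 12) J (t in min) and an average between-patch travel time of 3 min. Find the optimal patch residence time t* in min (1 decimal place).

By the marginal value theorem, leave when the instantaneous gain rate g'(t) equals the habitat-wide average g(t)/(T + t).
g'(t) = 396·12/(t + 12)². Setting 396·12/(t+12)² = 396t/[(t+12)(3+t)] gives 12(3+t) = t(t+12), so t² = 12×3 = 36.
t* = √36 = 6 min.

6.0 min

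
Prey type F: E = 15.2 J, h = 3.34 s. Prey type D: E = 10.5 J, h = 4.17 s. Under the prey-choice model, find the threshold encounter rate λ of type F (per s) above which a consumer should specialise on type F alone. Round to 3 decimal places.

Drop type D once their profitability E₂/h₂ falls below the rate achievable on type F alone: E₂/h₂ = λE₁/(1 + λh₁).
Solve for λ: λE₁h₂ = E₂(1 + λh₁) → λ(E₁h₂ − E₂h₁) = E₂ → λ = E₂/(E₁h₂ − E₂h₁).
λ = 10.5/(15.2×4.17 − 10.5×3.34) = 10.5/28.31 = 0.3708 per s.

0.371 per s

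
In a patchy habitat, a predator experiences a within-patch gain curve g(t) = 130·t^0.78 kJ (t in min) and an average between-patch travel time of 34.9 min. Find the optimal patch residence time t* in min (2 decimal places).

Maximise g(t)/(T+t): set derivative to zero → g'(t)(T+t) = g(t).
g'(t) = 0.78·130·t^-0.22. Setting 0.78·130·t^-0.22 = 130·t^0.78/(34.9+t) gives 0.78(34.9+t) = t, so 0.22·t = 0.78×34.9.
t* = 0.78×34.9/0.22 = 123.7 min.

123.74 min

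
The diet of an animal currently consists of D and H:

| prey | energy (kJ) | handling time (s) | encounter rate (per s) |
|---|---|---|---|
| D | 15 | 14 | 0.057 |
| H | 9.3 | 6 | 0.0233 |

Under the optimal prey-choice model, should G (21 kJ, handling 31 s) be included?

Yes

On D and H alone, R = ΣλE/(1+Σλh) = 1.072/1.938 = 0.553 kJ/s.
G: E/h = 21/31 = 0.6774 kJ/s.
0.6774 > 0.553, so adding G raises the average — include it.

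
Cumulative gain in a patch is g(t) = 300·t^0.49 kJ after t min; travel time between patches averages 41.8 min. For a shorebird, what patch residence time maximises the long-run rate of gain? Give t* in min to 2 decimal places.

Maximise g(t)/(T+t): set derivative to zero → g'(t)(T+t) = g(t).
g'(t) = 0.49·300·t^-0.51. Setting 0.49·300·t^-0.51 = 300·t^0.49/(41.8+t) gives 0.49(41.8+t) = t, so 0.51·t = 0.49×41.8.
t* = 0.49×41.8/0.51 = 40.16 min.

40.16 min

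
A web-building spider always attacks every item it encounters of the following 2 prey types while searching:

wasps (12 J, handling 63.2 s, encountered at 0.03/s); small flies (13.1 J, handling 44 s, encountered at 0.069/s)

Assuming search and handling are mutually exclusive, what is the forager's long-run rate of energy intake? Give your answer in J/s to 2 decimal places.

Energy encountered per unit search time: 0.03×12 + 0.069×13.1 = 1.264 J/s.
Handling time per unit search time: 0.03×63.2 + 0.069×44 = 4.932.
Rate = 1.264/(1 + 4.932) = 0.2131 J/s.

0.21 J/s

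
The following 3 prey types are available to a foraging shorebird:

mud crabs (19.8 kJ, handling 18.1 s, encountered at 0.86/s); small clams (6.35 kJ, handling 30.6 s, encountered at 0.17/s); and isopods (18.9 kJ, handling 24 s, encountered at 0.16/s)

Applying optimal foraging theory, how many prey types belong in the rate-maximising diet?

1

Profitabilities (E/h, kJ/s): mud crabs 1.09, isopods 0.787, small clams 0.208. Add prey in this order while the next type's profitability exceeds the intake rate on those already taken.
Rate on top 1: 1.028. isopods: 0.787 < 1.028 → exclude; stop.
Optimal diet: mud crabs — 1 of 3 types.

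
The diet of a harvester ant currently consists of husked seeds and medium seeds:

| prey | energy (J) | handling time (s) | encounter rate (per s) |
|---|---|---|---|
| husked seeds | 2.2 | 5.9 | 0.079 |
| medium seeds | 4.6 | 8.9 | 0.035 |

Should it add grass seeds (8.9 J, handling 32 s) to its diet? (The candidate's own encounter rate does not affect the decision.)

Yes

Intake rate on the current diet: R = (0.079×2.2 + 0.035×4.6) / (1 + 0.079×5.9 + 0.035×8.9) = 0.3348/1.778 = 0.1883 J/s.
Profitability of grass seeds: 8.9/32 = 0.2781 J/s.
0.2781 > 0.1883, so adding grass seeds raises the average — include it.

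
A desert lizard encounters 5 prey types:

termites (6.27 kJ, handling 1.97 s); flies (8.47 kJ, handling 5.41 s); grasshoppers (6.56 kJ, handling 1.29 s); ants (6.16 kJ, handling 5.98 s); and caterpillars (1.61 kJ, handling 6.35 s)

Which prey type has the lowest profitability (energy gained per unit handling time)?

In descending order of E/h:
grasshoppers: 6.56/1.29 = 5.09 kJ/s
termites: 6.27/1.97 = 3.18 kJ/s
flies: 8.47/5.41 = 1.57 kJ/s
ants: 6.16/5.98 = 1.03 kJ/s
caterpillars: 1.61/6.35 = 0.254 kJ/s

caterpillars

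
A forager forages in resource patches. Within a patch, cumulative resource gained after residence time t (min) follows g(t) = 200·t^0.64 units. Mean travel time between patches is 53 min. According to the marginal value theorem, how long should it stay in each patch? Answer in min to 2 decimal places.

Maximise g(t)/(T+t): set derivative to zero → g'(t)(T+t) = g(t).
g'(t) = 0.64·200·t^-0.36. Setting 0.64·200·t^-0.36 = 200·t^0.64/(53+t) gives 0.64(53+t) = t, so 0.36·t = 0.64×53.
t* = 0.64×53/0.36 = 94.22 min.

94.22 min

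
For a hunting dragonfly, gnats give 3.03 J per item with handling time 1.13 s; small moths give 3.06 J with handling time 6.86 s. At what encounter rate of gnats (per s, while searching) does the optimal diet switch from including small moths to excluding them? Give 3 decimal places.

The zero-one rule: include small moths iff E₂/h₂ > λE₁/(1+λh₁). Equality gives the switch point.
λE₁h₂ = E₂ + λE₂h₁ ⇒ λ = E₂/(E₁h₂ − E₂h₁) = 3.06/(20.79 − 3.458) = 0.1766 per s.

0.177 per s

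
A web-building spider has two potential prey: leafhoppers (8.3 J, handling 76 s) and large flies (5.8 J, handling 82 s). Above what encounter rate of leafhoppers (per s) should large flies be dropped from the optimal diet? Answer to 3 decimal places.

0.024 per s

The zero-one rule: include large flies iff E₂/h₂ > λE₁/(1+λh₁). Equality gives the switch point.
λE₁h₂ = E₂ + λE₂h₁ ⇒ λ = E₂/(E₁h₂ − E₂h₁) = 5.8/(680.6 − 440.8) = 0.02419 per s.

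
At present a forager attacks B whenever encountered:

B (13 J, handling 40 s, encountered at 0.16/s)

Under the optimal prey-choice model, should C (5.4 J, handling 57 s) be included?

Current rate: (0.16×13)/(1 + 0.16×40) = 0.2811 J/s.
Profitability of C: 5.4/57 = 0.09474 J/s.
Since 0.09474 < R, time spent handling C is better spent searching.

No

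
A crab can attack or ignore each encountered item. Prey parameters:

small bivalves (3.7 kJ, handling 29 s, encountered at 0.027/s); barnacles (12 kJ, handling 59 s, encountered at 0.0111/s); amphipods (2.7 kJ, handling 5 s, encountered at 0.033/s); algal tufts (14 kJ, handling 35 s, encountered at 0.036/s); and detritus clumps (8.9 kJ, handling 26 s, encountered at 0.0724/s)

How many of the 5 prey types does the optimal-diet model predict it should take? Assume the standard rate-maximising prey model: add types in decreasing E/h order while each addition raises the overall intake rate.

3

E/h in descending order: amphipods 0.54, algal tufts 0.4, detritus clumps 0.342, barnacles 0.203, small bivalves 0.128 kJ/s. The optimal diet is the largest prefix of this list for which every included type satisfies E_i/h_i > R on the types above it.
Rate on top 1: 0.07648. algal tufts: 0.4 > 0.07648 → include.
Rate on top 2: 0.2446. detritus clumps: 0.342 > 0.2446 → include.
Rate on top 3: 0.2873. barnacles: 0.203 < 0.2873 → exclude; stop.
Optimal diet: amphipods, algal tufts, detritus clumps — 3 of 5 types.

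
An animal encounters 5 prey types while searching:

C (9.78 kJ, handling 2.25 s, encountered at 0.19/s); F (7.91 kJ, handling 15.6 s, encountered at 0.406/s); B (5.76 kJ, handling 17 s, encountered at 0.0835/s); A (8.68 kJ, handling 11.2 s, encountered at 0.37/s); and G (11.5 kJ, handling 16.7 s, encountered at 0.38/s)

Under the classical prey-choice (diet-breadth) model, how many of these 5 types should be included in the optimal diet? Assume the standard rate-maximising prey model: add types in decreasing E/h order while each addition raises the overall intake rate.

1

Profitabilities (E/h, kJ/s): C 4.35, A 0.775, G 0.689, F 0.507, B 0.339. Add prey in this order while the next type's profitability exceeds the intake rate on those already taken.
Rate on top 1: 1.302. A: 0.775 < 1.302 → exclude; stop.
Optimal diet: C — 1 of 5 types.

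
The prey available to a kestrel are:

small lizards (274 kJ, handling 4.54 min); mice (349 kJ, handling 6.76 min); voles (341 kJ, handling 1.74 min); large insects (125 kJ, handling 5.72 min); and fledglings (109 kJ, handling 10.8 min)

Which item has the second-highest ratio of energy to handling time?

small lizards

In descending order of E/h:
voles: 341/1.74 = 196 kJ/min
small lizards: 274/4.54 = 60.4 kJ/min
mice: 349/6.76 = 51.6 kJ/min
large insects: 125/5.72 = 21.9 kJ/min
fledglings: 109/10.8 = 10.1 kJ/min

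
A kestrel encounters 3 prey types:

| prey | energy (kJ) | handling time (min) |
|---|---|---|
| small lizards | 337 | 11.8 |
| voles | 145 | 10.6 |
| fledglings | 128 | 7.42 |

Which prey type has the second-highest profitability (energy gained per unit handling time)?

In descending order of E/h:
small lizards: 337/11.8 = 28.6 kJ/min
fledglings: 128/7.42 = 17.3 kJ/min
voles: 145/10.6 = 13.7 kJ/min

fledglings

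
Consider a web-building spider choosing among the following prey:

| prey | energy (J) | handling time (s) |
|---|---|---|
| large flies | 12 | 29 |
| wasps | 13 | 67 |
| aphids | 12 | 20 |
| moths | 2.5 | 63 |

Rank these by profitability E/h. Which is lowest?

moths

In descending order of E/h:
aphids: 12/20 = 0.6 J/s
large flies: 12/29 = 0.414 J/s
wasps: 13/67 = 0.194 J/s
moths: 2.5/63 = 0.0397 J/s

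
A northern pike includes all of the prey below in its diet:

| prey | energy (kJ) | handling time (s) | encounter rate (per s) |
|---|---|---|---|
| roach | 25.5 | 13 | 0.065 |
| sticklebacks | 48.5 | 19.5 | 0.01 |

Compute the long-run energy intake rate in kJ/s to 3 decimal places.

1.050 kJ/s

R = Σλ_iE_i / (1 + Σλ_ih_i)
Numerator: 0.065×25.5 + 0.01×48.5 = 2.143
Denominator: 1 + 0.065×13 + 0.01×19.5 = 2.04
R = 2.143/2.04 = 1.05 kJ/s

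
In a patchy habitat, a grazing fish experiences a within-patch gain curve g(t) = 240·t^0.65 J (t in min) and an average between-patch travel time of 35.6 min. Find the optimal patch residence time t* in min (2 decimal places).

Maximise g(t)/(T+t): set derivative to zero → g'(t)(T+t) = g(t).
g'(t) = 0.65·240·t^-0.35. Setting 0.65·240·t^-0.35 = 240·t^0.65/(35.6+t) gives 0.65(35.6+t) = t, so 0.35·t = 0.65×35.6.
t* = 0.65×35.6/0.35 = 66.11 min.

66.11 min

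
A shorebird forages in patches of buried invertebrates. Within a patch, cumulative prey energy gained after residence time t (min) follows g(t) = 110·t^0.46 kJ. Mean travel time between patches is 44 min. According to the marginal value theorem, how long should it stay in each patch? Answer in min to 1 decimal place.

37.5 min

Optimal t* satisfies g'(t*) = g(t*)/(T + t*).
g'(t) = 0.46·110·t^-0.54. Setting 0.46·110·t^-0.54 = 110·t^0.46/(44+t) gives 0.46(44+t) = t, so 0.54·t = 0.46×44.
t* = 0.46×44/0.54 = 37.48 min.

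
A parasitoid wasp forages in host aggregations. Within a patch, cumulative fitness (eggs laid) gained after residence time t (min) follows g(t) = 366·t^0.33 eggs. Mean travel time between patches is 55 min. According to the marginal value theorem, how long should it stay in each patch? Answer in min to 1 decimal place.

By the marginal value theorem, leave when the instantaneous gain rate g'(t) equals the habitat-wide average g(t)/(T + t).
g'(t) = 0.33·366·t^-0.67. Setting 0.33·366·t^-0.67 = 366·t^0.33/(55+t) gives 0.33(55+t) = t, so 0.67·t = 0.33×55.
t* = 0.33×55/0.67 = 27.09 min.

27.1 min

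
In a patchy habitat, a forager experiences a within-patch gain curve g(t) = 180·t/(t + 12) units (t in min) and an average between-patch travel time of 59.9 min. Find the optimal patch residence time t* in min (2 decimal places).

By the marginal value theorem, leave when the instantaneous gain rate g'(t) equals the habitat-wide average g(t)/(T + t).
g'(t) = 180·12/(t + 12)². Setting 180·12/(t+12)² = 180t/[(t+12)(59.9+t)] gives 12(59.9+t) = t(t+12), so t² = 12×59.9 = 718.8.
t* = √718.8 = 26.81 min.

26.81 min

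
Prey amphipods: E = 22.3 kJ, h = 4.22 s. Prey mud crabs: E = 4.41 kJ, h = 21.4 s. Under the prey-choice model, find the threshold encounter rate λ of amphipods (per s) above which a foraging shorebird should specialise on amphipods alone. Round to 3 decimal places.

Drop mud crabs once their profitability E₂/h₂ falls below the rate achievable on amphipods alone: E₂/h₂ = λE₁/(1 + λh₁).
Solve for λ: λE₁h₂ = E₂(1 + λh₁) → λ(E₁h₂ − E₂h₁) = E₂ → λ = E₂/(E₁h₂ − E₂h₁).
λ = 4.41/(22.3×21.4 − 4.41×4.22) = 4.41/458.6 = 0.009616 per s.

0.010 per s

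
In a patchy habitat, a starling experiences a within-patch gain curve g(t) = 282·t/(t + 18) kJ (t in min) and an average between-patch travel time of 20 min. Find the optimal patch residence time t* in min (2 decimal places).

18.97 min

Maximise g(t)/(T+t): set derivative to zero → g'(t)(T+t) = g(t).
g'(t) = 282·18/(t + 18)². Setting 282·18/(t+18)² = 282t/[(t+18)(20+t)] gives 18(20+t) = t(t+18), so t² = 18×20 = 360.
t* = √360 = 18.97 min.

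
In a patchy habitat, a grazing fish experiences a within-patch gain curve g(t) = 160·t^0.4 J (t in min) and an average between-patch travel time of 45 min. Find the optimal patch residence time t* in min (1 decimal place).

By the marginal value theorem, leave when the instantaneous gain rate g'(t) equals the habitat-wide average g(t)/(T + t).
g'(t) = 0.4·160·t^-0.6. Setting 0.4·160·t^-0.6 = 160·t^0.4/(45+t) gives 0.4(45+t) = t, so 0.60·t = 0.4×45.
t* = 0.4×45/0.60 = 30 min.

30.0 min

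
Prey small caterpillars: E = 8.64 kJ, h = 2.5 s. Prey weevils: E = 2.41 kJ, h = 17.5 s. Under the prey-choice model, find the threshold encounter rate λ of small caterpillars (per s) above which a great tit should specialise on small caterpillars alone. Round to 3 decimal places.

0.017 per s

Drop weevils once their profitability E₂/h₂ falls below the rate achievable on small caterpillars alone: E₂/h₂ = λE₁/(1 + λh₁).
Solve for λ: λE₁h₂ = E₂(1 + λh₁) → λ(E₁h₂ − E₂h₁) = E₂ → λ = E₂/(E₁h₂ − E₂h₁).
λ = 2.41/(8.64×17.5 − 2.41×2.5) = 2.41/145.2 = 0.0166 per s.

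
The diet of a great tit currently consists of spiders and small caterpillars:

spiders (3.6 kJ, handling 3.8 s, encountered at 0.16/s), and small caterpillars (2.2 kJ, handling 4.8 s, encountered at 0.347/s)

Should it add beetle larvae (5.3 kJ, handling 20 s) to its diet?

Current rate: (0.16×3.6 + 0.347×2.2)/(1 + 0.16×3.8 + 0.347×4.8) = 0.4092 kJ/s.
beetle larvae: E/h = 5.3/20 = 0.265 kJ/s.
Since 0.265 < R, time spent handling beetle larvae is better spent searching.

No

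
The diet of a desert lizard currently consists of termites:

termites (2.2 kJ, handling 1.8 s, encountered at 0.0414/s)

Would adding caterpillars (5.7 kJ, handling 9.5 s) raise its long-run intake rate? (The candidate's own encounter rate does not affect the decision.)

Yes

On termites alone, R = ΣλE/(1+Σλh) = 0.09108/1.075 = 0.08476 kJ/s.
caterpillars: E/h = 5.7/9.5 = 0.6 kJ/s.
0.6 > 0.08476, so adding caterpillars raises the average — include it.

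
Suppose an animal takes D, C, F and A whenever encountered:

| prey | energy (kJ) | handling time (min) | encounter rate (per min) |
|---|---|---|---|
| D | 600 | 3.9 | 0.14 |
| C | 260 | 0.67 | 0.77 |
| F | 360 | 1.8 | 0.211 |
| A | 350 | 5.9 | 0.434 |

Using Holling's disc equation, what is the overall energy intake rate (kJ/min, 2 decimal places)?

102.36 kJ/min

Energy encountered per unit search time: 0.14×600 + 0.77×260 + 0.211×360 + 0.434×350 = 512.1 kJ/min.
Handling time per unit search time: 0.14×3.9 + 0.77×0.67 + 0.211×1.8 + 0.434×5.9 = 4.002.
Rate = 512.1/(1 + 4.002) = 102.4 kJ/min.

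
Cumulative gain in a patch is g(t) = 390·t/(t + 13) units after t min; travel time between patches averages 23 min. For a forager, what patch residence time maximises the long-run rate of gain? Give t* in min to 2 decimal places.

17.29 min

By the marginal value theorem, leave when the instantaneous gain rate g'(t) equals the habitat-wide average g(t)/(T + t).
g'(t) = 390·13/(t + 13)². Setting 390·13/(t+13)² = 390t/[(t+13)(23+t)] gives 13(23+t) = t(t+13), so t² = 13×23 = 299.
t* = √299 = 17.29 min.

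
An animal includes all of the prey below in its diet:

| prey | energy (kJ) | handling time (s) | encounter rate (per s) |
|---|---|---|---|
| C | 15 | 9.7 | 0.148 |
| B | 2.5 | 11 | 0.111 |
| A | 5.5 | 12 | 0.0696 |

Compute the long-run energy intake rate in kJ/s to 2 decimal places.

R = Σλ_iE_i / (1 + Σλ_ih_i)
Numerator: 0.148×15 + 0.111×2.5 + 0.0696×5.5 = 2.88
Denominator: 1 + 0.148×9.7 + 0.111×11 + 0.0696×12 = 4.492
R = 2.88/4.492 = 0.6412 kJ/s

0.64 kJ/s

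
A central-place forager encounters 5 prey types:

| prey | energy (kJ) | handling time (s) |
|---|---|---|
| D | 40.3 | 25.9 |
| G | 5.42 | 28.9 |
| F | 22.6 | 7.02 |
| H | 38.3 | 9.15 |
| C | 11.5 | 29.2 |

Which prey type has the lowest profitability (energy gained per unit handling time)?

G

Profitability E/h (kJ/s): D = 40.3/25.9 = 1.56, G = 5.42/28.9 = 0.188, F = 22.6/7.02 = 3.22, H = 38.3/9.15 = 4.19, C = 11.5/29.2 = 0.394.
Ranked: H > F > D > C > G.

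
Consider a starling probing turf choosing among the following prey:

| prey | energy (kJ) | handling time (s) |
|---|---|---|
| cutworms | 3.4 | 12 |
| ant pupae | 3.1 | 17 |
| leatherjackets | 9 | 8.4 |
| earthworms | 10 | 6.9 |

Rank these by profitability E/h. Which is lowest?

ant pupae

Profitability E/h (kJ/s): cutworms = 3.4/12 = 0.283, ant pupae = 3.1/17 = 0.182, leatherjackets = 9/8.4 = 1.07, earthworms = 10/6.9 = 1.45.
Ranked: earthworms > leatherjackets > cutworms > ant pupae.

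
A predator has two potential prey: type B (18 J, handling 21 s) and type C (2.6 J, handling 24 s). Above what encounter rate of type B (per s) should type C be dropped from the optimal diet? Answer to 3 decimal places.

At the threshold, the rate on type B alone equals the profitability of type C: λ·18/(1 + λ·21) = 2.6/24 = 0.1083.
Rearranging, λ(18 − 0.1083×21) = 0.1083, so λ = 0.1083/15.72 = 0.006889 per s.

0.007 per s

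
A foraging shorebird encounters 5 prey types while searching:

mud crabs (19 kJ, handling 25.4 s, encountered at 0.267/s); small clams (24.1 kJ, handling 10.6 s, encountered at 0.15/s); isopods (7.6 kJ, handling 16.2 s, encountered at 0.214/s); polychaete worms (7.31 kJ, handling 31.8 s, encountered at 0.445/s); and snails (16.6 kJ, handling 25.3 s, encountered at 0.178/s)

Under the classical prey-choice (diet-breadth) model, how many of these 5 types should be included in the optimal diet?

Profitabilities (E/h, kJ/s): small clams 2.27, mud crabs 0.748, snails 0.656, isopods 0.469, polychaete worms 0.23. Add prey in this order while the next type's profitability exceeds the intake rate on those already taken.
Rate on top 1: 1.396. mud crabs: 0.748 < 1.396 → exclude; stop.
Optimal diet: small clams — 1 of 5 types.

1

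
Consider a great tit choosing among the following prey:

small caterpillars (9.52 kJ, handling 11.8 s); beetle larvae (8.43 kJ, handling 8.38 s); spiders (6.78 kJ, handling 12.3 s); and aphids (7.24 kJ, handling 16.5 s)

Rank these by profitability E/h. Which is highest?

beetle larvae

In descending order of E/h:
beetle larvae: 8.43/8.38 = 1.01 kJ/s
small caterpillars: 9.52/11.8 = 0.807 kJ/s
spiders: 6.78/12.3 = 0.551 kJ/s
aphids: 7.24/16.5 = 0.439 kJ/s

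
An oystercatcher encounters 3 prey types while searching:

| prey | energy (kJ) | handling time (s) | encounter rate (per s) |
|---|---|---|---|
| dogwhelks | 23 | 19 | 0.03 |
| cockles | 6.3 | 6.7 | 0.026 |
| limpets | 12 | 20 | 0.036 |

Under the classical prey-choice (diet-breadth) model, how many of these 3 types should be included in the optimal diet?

E/h in descending order: dogwhelks 1.21, cockles 0.94, limpets 0.6 kJ/s. The optimal diet is the largest prefix of this list for which every included type satisfies E_i/h_i > R on the types above it.
Rate on top 1: 0.4395. cockles: 0.94 > 0.4395 → include.
Rate on top 2: 0.4895. limpets: 0.6 > 0.4895 → include.
Optimal diet: dogwhelks, cockles, limpets — 3 of 3 types.

3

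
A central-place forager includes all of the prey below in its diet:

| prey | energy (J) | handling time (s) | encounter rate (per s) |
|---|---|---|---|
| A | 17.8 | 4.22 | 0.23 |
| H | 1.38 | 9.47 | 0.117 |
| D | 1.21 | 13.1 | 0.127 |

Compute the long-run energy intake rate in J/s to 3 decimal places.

R = (0.23×17.8 + 0.117×1.38 + 0.127×1.21) / (1 + 0.23×4.22 + 0.117×9.47 + 0.127×13.1) = 4.409/4.742 = 0.9297 J/s.

0.930 J/s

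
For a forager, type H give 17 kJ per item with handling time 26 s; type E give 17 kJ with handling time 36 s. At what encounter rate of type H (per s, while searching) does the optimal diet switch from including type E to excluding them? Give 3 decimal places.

0.100 per s

At the threshold, the rate on type H alone equals the profitability of type E: λ·17/(1 + λ·26) = 17/36 = 0.4722.
Rearranging, λ(17 − 0.4722×26) = 0.4722, so λ = 0.4722/4.722 = 0.1 per s.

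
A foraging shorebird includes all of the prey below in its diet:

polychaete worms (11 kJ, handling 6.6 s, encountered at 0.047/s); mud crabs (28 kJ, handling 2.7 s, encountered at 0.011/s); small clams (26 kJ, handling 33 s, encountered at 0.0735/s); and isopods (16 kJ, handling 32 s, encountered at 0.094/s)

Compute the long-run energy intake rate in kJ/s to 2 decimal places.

0.63 kJ/s

Energy encountered per unit search time: 0.047×11 + 0.011×28 + 0.0735×26 + 0.094×16 = 4.24 kJ/s.
Handling time per unit search time: 0.047×6.6 + 0.011×2.7 + 0.0735×33 + 0.094×32 = 5.773.
Rate = 4.24/(1 + 5.773) = 0.626 kJ/s.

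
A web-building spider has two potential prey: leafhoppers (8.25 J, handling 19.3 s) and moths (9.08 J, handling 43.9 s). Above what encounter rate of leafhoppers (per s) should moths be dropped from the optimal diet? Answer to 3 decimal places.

The zero-one rule: include moths iff E₂/h₂ > λE₁/(1+λh₁). Equality gives the switch point.
λE₁h₂ = E₂ + λE₂h₁ ⇒ λ = E₂/(E₁h₂ − E₂h₁) = 9.08/(362.2 − 175.2) = 0.04857 per s.

0.049 per s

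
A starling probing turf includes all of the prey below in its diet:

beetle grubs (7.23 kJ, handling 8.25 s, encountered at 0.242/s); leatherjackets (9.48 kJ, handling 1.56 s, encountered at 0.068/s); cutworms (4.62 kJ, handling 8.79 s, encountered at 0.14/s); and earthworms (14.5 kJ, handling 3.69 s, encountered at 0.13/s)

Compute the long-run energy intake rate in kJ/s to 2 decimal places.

1.02 kJ/s

R = Σλ_iE_i / (1 + Σλ_ih_i)
Numerator: 0.242×7.23 + 0.068×9.48 + 0.14×4.62 + 0.13×14.5 = 4.926
Denominator: 1 + 0.242×8.25 + 0.068×1.56 + 0.14×8.79 + 0.13×3.69 = 4.813
R = 4.926/4.813 = 1.024 kJ/s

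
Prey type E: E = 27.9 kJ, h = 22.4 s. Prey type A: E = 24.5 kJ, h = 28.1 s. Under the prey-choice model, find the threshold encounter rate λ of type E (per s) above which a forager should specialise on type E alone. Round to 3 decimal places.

0.104 per s

Drop type A once their profitability E₂/h₂ falls below the rate achievable on type E alone: E₂/h₂ = λE₁/(1 + λh₁).
Solve for λ: λE₁h₂ = E₂(1 + λh₁) → λ(E₁h₂ − E₂h₁) = E₂ → λ = E₂/(E₁h₂ − E₂h₁).
λ = 24.5/(27.9×28.1 − 24.5×22.4) = 24.5/235.2 = 0.1042 per s.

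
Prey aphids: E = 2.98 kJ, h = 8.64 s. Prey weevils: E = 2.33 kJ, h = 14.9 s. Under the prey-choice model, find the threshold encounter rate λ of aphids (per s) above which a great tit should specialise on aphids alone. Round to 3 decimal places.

At the threshold, the rate on aphids alone equals the profitability of weevils: λ·2.98/(1 + λ·8.64) = 2.33/14.9 = 0.1564.
Rearranging, λ(2.98 − 0.1564×8.64) = 0.1564, so λ = 0.1564/1.629 = 0.096 per s.

0.096 per s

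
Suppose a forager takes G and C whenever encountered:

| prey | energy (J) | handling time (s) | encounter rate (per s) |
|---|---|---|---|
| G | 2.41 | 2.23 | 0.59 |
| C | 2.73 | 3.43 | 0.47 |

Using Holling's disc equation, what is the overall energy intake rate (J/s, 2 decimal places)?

0.69 J/s

Energy encountered per unit search time: 0.59×2.41 + 0.47×2.73 = 2.705 J/s.
Handling time per unit search time: 0.59×2.23 + 0.47×3.43 = 2.928.
Rate = 2.705/(1 + 2.928) = 0.6887 J/s.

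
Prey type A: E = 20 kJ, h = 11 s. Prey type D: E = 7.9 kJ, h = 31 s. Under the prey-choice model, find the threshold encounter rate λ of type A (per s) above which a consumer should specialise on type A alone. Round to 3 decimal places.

0.015 per s

The zero-one rule: include type D iff E₂/h₂ > λE₁/(1+λh₁). Equality gives the switch point.
λE₁h₂ = E₂ + λE₂h₁ ⇒ λ = E₂/(E₁h₂ − E₂h₁) = 7.9/(620 − 86.9) = 0.01482 per s.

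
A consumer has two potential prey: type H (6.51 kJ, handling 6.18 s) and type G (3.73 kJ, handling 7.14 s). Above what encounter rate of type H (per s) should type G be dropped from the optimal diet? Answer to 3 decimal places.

At the threshold, the rate on type H alone equals the profitability of type G: λ·6.51/(1 + λ·6.18) = 3.73/7.14 = 0.5224.
Rearranging, λ(6.51 − 0.5224×6.18) = 0.5224, so λ = 0.5224/3.282 = 0.1592 per s.

0.159 per s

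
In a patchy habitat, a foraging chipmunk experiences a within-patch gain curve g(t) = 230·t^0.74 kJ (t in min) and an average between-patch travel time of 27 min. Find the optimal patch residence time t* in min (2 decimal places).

By the marginal value theorem, leave when the instantaneous gain rate g'(t) equals the habitat-wide average g(t)/(T + t).
g'(t) = 0.74·230·t^-0.26. Setting 0.74·230·t^-0.26 = 230·t^0.74/(27+t) gives 0.74(27+t) = t, so 0.26·t = 0.74×27.
t* = 0.74×27/0.26 = 76.85 min.

76.85 min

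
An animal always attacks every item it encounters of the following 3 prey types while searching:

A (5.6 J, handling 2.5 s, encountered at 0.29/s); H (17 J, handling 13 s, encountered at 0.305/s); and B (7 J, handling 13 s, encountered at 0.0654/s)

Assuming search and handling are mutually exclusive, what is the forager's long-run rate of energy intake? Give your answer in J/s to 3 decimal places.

R = (0.29×5.6 + 0.305×17 + 0.0654×7) / (1 + 0.29×2.5 + 0.305×13 + 0.0654×13) = 7.267/6.54 = 1.111 J/s.

1.111 J/s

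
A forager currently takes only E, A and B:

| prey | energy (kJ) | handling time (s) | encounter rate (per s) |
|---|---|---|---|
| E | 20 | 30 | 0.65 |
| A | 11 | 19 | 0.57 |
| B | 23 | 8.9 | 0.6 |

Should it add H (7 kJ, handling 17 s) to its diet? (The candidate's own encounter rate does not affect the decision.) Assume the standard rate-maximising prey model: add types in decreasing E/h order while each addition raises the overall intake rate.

No

Current rate: (0.65×20 + 0.57×11 + 0.6×23)/(1 + 0.65×30 + 0.57×19 + 0.6×8.9) = 0.9018 kJ/s.
Profitability of H: 7/17 = 0.4118 kJ/s.
0.4118 < 0.9018, so adding H would lower the average — exclude it.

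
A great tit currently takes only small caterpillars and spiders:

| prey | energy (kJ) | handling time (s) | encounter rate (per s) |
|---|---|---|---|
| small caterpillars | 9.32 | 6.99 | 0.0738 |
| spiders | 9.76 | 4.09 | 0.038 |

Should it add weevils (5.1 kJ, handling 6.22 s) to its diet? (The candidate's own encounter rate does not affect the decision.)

On small caterpillars and spiders alone, R = ΣλE/(1+Σλh) = 1.059/1.671 = 0.6335 kJ/s.
Profitability of weevils: 5.1/6.22 = 0.8199 kJ/s.
Since 0.8199 > R, including weevils increases the long-run rate.

Yes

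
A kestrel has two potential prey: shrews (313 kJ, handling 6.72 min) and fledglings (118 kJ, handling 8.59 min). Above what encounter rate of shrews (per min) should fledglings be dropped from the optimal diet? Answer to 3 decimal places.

0.062 per min

At the threshold, the rate on shrews alone equals the profitability of fledglings: λ·313/(1 + λ·6.72) = 118/8.59 = 13.74.
Rearranging, λ(313 − 13.74×6.72) = 13.74, so λ = 13.74/220.7 = 0.06225 per min.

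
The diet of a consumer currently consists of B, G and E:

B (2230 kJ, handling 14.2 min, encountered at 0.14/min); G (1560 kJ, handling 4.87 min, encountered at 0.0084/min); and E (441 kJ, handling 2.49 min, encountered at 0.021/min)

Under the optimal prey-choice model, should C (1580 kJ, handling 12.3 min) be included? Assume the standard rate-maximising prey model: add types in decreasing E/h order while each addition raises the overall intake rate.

Intake rate on the current diet: R = (0.14×2230 + 0.0084×1560 + 0.021×441) / (1 + 0.14×14.2 + 0.0084×4.87 + 0.021×2.49) = 334.6/3.081 = 108.6 kJ/min.
Profitability of C: 1580/12.3 = 128.5 kJ/min.
128.5 > 108.6, so adding C raises the average — include it.

Yes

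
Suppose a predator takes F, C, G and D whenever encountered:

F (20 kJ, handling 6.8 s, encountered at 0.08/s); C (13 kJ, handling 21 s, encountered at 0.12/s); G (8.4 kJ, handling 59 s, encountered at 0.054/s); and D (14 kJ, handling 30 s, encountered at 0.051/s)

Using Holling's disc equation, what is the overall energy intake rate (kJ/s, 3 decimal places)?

R = Σλ_iE_i / (1 + Σλ_ih_i)
Numerator: 0.08×20 + 0.12×13 + 0.054×8.4 + 0.051×14 = 4.328
Denominator: 1 + 0.08×6.8 + 0.12×21 + 0.054×59 + 0.051×30 = 8.78
R = 4.328/8.78 = 0.4929 kJ/s

0.493 kJ/s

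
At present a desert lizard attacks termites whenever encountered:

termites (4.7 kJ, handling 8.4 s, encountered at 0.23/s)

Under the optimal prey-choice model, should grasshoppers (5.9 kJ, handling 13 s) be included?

On termites alone, R = ΣλE/(1+Σλh) = 1.081/2.932 = 0.3687 kJ/s.
Profitability of grasshoppers: 5.9/13 = 0.4538 kJ/s.
0.4538 > 0.3687, so adding grasshoppers raises the average — include it.

Yes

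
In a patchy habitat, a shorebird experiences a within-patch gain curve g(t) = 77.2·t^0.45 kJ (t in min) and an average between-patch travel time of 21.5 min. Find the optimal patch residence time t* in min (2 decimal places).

Optimal t* satisfies g'(t*) = g(t*)/(T + t*).
g'(t) = 0.45·77.2·t^-0.55. Setting 0.45·77.2·t^-0.55 = 77.2·t^0.45/(21.5+t) gives 0.45(21.5+t) = t, so 0.55·t = 0.45×21.5.
t* = 0.45×21.5/0.55 = 17.59 min.

17.59 min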